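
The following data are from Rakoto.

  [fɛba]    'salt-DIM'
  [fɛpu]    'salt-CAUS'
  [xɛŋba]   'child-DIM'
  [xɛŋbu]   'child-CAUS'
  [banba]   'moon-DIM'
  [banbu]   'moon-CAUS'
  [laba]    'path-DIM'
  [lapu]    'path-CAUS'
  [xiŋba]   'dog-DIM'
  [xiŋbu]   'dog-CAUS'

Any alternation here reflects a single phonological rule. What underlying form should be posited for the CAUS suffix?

The CAUS morpheme has two allomorphs, [-bu] and [-pu].
By contrast the DIM suffix keeps its initial [b] throughout — that segment must be underlying.
So the underlying form is /-pu/, and voiceless stops become voiced after a nasal.

/-pu/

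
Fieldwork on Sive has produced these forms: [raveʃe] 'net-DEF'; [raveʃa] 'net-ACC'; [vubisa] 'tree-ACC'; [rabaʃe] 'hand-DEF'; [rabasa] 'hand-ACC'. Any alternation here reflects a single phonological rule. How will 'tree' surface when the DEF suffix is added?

[vubiʃe]

The stem for 'hand' ends in [ʃ] in [rabaʃe] but [s] in [rabasa].
If /ʃ/ were underlying and a rule turned it into [s] before the ACC suffix, 'net' would also alternate; but it has [ʃ] in both [raveʃe] and [raveʃa].
The alternation reflects palatalization before a front vowel: /s/ becomes palato-alveolar [ʃ] before a front vowel. /s/ is underlying.
From [vubisa] the stem 'tree' is /vubis/; before a front vowel this yields [vubiʃe].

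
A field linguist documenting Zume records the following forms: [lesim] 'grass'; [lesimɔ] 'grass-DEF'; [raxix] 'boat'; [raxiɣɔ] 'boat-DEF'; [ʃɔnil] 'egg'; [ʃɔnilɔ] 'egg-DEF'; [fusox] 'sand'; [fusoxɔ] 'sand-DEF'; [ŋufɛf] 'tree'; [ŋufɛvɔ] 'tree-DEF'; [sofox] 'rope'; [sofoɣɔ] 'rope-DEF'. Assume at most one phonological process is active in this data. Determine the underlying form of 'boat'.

/raxiɣ/

'boat' shows [x] ~ [ɣ] at the end of the stem ([raxix] vs [raxiɣɔ]).
But 'sand' keeps [x] in both environments ([fusox], [fusoxɔ]), so there is no rule changing /x/ to [ɣ] before the DEF suffix.
The underlying segment must be /ɣ/; voiced obstruents become voiceless word-finally, yielding [x] there.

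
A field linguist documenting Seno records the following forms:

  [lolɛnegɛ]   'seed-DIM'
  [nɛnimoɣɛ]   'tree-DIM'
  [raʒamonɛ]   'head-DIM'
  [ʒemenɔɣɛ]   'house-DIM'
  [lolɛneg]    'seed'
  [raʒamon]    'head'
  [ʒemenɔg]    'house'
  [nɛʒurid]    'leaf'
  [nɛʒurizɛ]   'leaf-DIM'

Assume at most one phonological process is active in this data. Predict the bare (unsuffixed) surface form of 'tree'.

The root 'house' surfaces as [ʒemenɔɣɛ] and [ʒemenɔg], with a stem-final [ɣ] ~ [g] alternation.
The stem 'seed' ([lolɛnegɛ], [lolɛneg]) shows [g] unchanged in both environments, so [g] cannot be basic with [ɣ] derived before the DIM suffix.
Therefore /ɣ/ is basic and [g] is derived by word-final hardening (voiced fricatives become stops word-finally).
The one attested form of 'tree', [nɛnimoɣɛ], shows underlying /nɛnimoɣ/. Applying the same rule word-finally gives [nɛnimog].

[nɛnimog]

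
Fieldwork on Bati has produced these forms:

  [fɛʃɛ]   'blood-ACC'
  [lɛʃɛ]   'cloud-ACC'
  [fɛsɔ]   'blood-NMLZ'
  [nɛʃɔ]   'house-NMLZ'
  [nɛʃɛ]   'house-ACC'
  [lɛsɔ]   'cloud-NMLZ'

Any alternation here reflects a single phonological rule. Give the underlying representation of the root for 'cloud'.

/lɛs/

The root 'cloud' surfaces as [lɛsɔ] and [lɛʃɛ], with a stem-final [s] ~ [ʃ] alternation.
If /ʃ/ were underlying and a rule turned it into [s] before the NMLZ suffix, 'house' would also alternate; but it has [ʃ] in both [nɛʃɔ] and [nɛʃɛ].
So /s/ is underlying, and a rule of palatalization before a front vowel — /s/ becomes palato-alveolar [ʃ] before a front vowel — gives [ʃ].
So 'cloud' = /lɛs/.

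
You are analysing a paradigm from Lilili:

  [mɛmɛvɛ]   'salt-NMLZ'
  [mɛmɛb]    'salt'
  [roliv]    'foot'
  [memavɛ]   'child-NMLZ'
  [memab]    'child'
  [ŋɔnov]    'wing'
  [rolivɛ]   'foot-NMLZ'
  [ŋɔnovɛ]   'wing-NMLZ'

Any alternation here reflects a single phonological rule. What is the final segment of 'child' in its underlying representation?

/b/

The root 'child' surfaces as [memavɛ] and [memab], with a stem-final [v] ~ [b] alternation.
Compare 'wing', with invariant [v] in [ŋɔnovɛ] and [ŋɔnov]: an analysis with underlying /v/ and a rule producing [b] in isolation would wrongly predict alternation here too.
So /b/ is underlying, and a rule of intervocalic spirantization — voiced stops become fricatives between vowels — gives [v].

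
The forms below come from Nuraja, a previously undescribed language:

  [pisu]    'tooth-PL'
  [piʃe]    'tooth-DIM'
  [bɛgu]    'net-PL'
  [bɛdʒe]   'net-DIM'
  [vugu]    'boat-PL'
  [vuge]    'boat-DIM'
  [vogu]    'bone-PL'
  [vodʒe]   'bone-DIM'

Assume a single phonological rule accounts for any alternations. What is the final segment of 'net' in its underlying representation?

The stem for 'net' ends in [g] in [bɛgu] but [dʒ] in [bɛdʒe].
But 'boat' keeps [g] in both environments ([vugu], [vuge]), so there is no rule changing /g/ to [dʒ] before the DIM suffix.
So /dʒ/ is underlying, and a rule of depalatalization — palato-alveolar /dʒ/ and /ʃ/ become [g] and [s] when no front vowel follows — gives [g].

/dʒ/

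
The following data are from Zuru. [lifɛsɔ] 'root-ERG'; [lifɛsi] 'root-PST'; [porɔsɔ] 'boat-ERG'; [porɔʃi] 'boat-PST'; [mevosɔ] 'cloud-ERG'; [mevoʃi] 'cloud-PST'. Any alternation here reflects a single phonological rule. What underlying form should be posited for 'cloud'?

In [mevosɔ] and [mevoʃi] the final segment of 'cloud' alternates: [s] ~ [ʃ].
If /s/ were underlying and a rule turned it into [ʃ] before the PST suffix, 'root' would also alternate; but it has [s] in both [lifɛsɔ] and [lifɛsi].
Therefore /ʃ/ is basic and [s] is derived by depalatalization (palato-alveolar /ʃ/ becomes [s] when no front vowel follows).
Hence 'cloud' is /mevoʃ/ underlyingly.

/mevoʃ/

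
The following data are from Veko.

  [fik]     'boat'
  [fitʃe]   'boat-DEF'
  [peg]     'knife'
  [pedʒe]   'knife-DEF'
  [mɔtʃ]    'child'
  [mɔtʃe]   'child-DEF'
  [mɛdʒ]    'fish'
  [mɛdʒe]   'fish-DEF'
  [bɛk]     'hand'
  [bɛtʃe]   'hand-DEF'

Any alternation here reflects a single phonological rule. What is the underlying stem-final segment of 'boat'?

/k/

The stem for 'boat' ends in [k] in [fik] but [tʃ] in [fitʃe].
But 'child' keeps [tʃ] in both environments ([mɔtʃ], [mɔtʃe]), so there is no rule changing /tʃ/ to [k] in isolation.
The underlying segment must be /k/; /k/ and /g/ become palato-alveolar [tʃ] and [dʒ] before a front vowel, yielding [tʃ] there.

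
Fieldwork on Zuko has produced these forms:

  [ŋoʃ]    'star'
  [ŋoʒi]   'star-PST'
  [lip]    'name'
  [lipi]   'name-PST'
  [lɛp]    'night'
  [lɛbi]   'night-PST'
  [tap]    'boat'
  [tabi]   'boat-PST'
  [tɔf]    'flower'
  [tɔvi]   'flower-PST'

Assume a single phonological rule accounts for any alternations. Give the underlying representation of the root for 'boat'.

In [tap] and [tabi] the final segment of 'boat' alternates: [p] ~ [b].
The stem 'name' ([lip], [lipi]) shows [p] unchanged in both environments, so [p] cannot be basic with [b] derived before the PST suffix.
The alternation reflects word-final obstruent devoicing: voiced obstruents become voiceless word-finally. /b/ is underlying.
The underlying form of 'boat' is therefore /tab/.

/tab/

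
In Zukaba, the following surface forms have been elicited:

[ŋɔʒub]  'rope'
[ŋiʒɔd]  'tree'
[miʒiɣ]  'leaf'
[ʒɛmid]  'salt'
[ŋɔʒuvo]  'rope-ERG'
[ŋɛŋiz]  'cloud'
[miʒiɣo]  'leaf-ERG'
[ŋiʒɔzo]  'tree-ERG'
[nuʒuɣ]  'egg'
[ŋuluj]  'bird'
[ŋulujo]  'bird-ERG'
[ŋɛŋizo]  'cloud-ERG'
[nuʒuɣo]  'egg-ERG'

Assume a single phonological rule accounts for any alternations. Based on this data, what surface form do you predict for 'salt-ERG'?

In [ŋiʒɔzo] and [ŋiʒɔd] the final segment of 'tree' alternates: [z] ~ [d].
Compare 'cloud', with invariant [z] in [ŋɛŋizo] and [ŋɛŋiz]: an analysis with underlying /z/ and a rule producing [d] in isolation would wrongly predict alternation here too.
The alternation reflects intervocalic spirantization: voiced stops become fricatives between vowels. /d/ is underlying.
The one attested form of 'salt', [ʒɛmid], shows underlying /ʒɛmid/. Applying the same rule between vowels gives [ʒɛmizo].

[ʒɛmizo]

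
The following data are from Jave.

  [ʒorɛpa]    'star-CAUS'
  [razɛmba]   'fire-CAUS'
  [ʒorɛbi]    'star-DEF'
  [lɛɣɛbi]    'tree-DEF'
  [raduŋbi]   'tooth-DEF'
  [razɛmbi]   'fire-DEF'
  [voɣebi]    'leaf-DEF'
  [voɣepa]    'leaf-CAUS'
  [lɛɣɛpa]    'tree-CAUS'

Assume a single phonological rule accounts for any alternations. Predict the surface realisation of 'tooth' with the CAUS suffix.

The CAUS morpheme has two allomorphs, [-ba] and [-pa].
The DEF suffix, which begins with [b], is invariant after every stem; so [b] is not altered by any rule here.
The CAUS suffix is therefore /-pa/ underlyingly, with post-nasal voicing: voiceless stops become voiced after a nasal.
After 'tooth', which ends in a nasal, the suffix surfaces as [-ba], giving [raduŋba].

[raduŋba]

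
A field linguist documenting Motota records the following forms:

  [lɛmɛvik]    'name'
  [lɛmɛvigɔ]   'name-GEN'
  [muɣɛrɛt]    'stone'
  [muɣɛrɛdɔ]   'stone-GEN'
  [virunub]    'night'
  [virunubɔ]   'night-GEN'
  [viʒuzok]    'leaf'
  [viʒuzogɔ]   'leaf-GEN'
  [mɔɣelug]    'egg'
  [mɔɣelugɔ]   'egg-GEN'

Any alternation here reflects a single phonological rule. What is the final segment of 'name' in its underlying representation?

'name' shows [k] ~ [g] at the end of the stem ([lɛmɛvik] vs [lɛmɛvigɔ]).
The stem 'egg' ([mɔɣelug], [mɔɣelugɔ]) shows [g] unchanged in both environments, so [g] cannot be basic with [k] derived in isolation.
So /k/ is underlying, and a rule of intervocalic voicing — voiceless stops become voiced between vowels — gives [g].

/k/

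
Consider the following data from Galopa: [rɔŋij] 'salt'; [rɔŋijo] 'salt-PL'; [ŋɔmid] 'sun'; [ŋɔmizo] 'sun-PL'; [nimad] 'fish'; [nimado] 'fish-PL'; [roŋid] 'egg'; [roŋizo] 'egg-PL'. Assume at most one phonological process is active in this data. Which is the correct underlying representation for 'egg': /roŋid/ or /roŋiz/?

'egg' shows [d] ~ [z] at the end of the stem ([roŋid] vs [roŋizo]).
But 'fish' keeps [d] in both environments ([nimad], [nimado]), so there is no rule changing /d/ to [z] before the PL suffix.
Therefore /z/ is basic and [d] is derived by word-final hardening (voiced fricatives become stops word-finally).

/roŋiz/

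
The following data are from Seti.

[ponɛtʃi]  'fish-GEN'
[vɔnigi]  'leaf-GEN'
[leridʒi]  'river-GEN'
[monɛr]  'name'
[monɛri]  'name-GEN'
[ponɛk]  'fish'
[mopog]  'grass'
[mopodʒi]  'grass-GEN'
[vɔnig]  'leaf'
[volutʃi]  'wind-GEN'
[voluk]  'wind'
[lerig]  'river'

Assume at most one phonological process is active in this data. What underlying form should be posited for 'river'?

'river' shows [g] ~ [dʒ] at the end of the stem ([lerig] vs [leridʒi]).
But 'leaf' keeps [g] in both environments ([vɔnig], [vɔnigi]), so there is no rule changing /g/ to [dʒ] before the GEN suffix.
The alternation reflects depalatalization: palato-alveolar /tʃ/ and /dʒ/ become [k] and [g] when no front vowel follows. /dʒ/ is underlying.

/leridʒ/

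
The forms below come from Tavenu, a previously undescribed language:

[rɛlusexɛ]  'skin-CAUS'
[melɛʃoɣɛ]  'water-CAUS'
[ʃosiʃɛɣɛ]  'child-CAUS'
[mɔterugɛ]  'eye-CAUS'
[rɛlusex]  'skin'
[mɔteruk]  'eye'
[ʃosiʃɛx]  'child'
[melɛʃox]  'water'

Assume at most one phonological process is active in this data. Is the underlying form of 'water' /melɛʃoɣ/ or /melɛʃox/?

/melɛʃoɣ/

In [melɛʃoɣɛ] and [melɛʃox] the final segment of 'water' alternates: [ɣ] ~ [x].
But 'skin' keeps [x] in both environments ([rɛlusexɛ], [rɛlusex]), so there is no rule changing /x/ to [ɣ] before the CAUS suffix.
The alternation reflects word-final obstruent devoicing: voiced obstruents become voiceless word-finally. /ɣ/ is underlying.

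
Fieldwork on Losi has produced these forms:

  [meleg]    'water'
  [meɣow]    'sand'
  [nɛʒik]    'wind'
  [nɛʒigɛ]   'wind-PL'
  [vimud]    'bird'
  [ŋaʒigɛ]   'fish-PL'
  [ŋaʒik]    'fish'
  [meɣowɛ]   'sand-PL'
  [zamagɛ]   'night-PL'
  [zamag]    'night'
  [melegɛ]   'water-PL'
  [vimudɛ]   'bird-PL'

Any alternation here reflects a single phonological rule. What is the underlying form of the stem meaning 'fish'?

The root 'fish' surfaces as [ŋaʒigɛ] and [ŋaʒik], with a stem-final [g] ~ [k] alternation.
Compare 'night', with invariant [g] in [zamagɛ] and [zamag]: an analysis with underlying /g/ and a rule producing [k] in isolation would wrongly predict alternation here too.
Therefore /k/ is basic and [g] is derived by intervocalic voicing (voiceless stops become voiced between vowels).

/ŋaʒik/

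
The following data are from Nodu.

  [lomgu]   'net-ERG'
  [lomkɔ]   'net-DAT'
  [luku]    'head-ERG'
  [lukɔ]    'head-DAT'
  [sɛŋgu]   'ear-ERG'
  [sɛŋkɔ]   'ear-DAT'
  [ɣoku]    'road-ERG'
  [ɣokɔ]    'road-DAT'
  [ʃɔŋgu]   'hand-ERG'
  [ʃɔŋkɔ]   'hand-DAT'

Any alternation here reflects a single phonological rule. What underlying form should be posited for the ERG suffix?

The ERG morpheme has two allomorphs, [-gu] and [-ku].
The DAT suffix, which begins with [k], is invariant after every stem; so [k] is not altered by any rule here.
The ERG suffix is therefore /-gu/ underlyingly, with post-vocalic devoicing: voiced stops become voiceless after a vowel.

/-gu/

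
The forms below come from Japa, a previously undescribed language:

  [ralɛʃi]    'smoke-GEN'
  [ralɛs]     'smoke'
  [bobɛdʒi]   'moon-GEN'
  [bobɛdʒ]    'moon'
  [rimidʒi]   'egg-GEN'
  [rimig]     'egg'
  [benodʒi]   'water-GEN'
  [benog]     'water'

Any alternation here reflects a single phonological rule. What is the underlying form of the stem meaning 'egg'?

/rimig/

In [rimidʒi] and [rimig] the final segment of 'egg' alternates: [dʒ] ~ [g].
If /dʒ/ were underlying and a rule turned it into [g] in isolation, 'moon' would also alternate; but it has [dʒ] in both [bobɛdʒi] and [bobɛdʒ].
The underlying segment must be /g/; /g/ and /s/ become palato-alveolar [dʒ] and [ʃ] before a front vowel, yielding [dʒ] there.
The underlying form of 'egg' is therefore /rimig/.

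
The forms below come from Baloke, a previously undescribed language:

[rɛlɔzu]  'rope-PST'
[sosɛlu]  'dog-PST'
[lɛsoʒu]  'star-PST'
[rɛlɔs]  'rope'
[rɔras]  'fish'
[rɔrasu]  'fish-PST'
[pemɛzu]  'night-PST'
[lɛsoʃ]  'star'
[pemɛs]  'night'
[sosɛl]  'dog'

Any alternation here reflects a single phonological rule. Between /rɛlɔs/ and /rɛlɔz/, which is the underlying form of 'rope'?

/rɛlɔz/

The stem for 'rope' ends in [s] in [rɛlɔs] but [z] in [rɛlɔzu].
But 'fish' keeps [s] in both environments ([rɔras], [rɔrasu]), so there is no rule changing /s/ to [z] before the PST suffix.
The alternation reflects word-final obstruent devoicing: voiced obstruents become voiceless word-finally. /z/ is underlying.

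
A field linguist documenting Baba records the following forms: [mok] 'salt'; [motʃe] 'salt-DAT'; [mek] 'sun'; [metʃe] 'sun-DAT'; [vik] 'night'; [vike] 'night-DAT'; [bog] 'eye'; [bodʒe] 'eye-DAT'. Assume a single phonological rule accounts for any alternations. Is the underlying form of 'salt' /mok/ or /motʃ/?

/motʃ/

The stem for 'salt' ends in [k] in [mok] but [tʃ] in [motʃe].
Compare 'night', with invariant [k] in [vik] and [vike]: an analysis with underlying /k/ and a rule producing [tʃ] before the DAT suffix would wrongly predict alternation here too.
The underlying segment must be /tʃ/; palato-alveolar /tʃ/ and /dʒ/ become [k] and [g] when no front vowel follows, yielding [k] there.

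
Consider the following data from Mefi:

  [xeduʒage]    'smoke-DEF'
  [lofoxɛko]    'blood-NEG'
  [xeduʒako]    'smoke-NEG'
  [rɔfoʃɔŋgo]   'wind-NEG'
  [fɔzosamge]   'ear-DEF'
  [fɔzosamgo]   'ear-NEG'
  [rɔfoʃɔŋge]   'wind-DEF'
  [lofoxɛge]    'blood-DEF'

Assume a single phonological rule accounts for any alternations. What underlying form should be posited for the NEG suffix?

/-ko/

The NEG morpheme has two allomorphs, [-go] and [-ko].
By contrast the DEF suffix keeps its initial [g] throughout — that segment must be underlying.
So the underlying form is /-ko/, and voiceless stops become voiced after a nasal.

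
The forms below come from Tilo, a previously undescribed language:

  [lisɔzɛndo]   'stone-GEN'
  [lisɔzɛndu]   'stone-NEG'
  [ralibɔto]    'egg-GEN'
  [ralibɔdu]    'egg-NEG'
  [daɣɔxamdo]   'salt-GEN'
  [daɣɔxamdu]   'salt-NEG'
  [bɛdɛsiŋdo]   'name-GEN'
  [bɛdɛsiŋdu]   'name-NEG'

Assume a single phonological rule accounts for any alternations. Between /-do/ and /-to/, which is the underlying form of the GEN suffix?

The GEN suffix surfaces as [-do] and [-to], depending on the final segment of the stem.
By contrast the NEG suffix keeps its initial [d] throughout — that segment must be underlying.
So the underlying form is /-to/, and voiceless stops become voiced after a nasal.

/-to/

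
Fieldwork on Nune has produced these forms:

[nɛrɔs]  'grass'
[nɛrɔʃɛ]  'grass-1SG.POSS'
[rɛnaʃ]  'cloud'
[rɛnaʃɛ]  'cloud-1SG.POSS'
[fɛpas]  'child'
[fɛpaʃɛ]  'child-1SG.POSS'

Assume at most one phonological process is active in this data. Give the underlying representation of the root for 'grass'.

/nɛrɔs/

The root 'grass' surfaces as [nɛrɔs] and [nɛrɔʃɛ], with a stem-final [s] ~ [ʃ] alternation.
If /ʃ/ were underlying and a rule turned it into [s] in isolation, 'cloud' would also alternate; but it has [ʃ] in both [rɛnaʃ] and [rɛnaʃɛ].
The underlying segment must be /s/; /s/ becomes palato-alveolar [ʃ] before a front vowel, yielding [ʃ] there.
The underlying form of 'grass' is therefore /nɛrɔs/.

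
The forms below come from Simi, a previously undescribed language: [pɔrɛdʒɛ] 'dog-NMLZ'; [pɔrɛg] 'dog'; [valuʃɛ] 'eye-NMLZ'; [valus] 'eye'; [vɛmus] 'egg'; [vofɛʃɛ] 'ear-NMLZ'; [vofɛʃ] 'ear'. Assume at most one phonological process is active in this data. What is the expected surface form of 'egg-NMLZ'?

[vɛmuʃɛ]

'eye' shows [ʃ] ~ [s] at the end of the stem ([valuʃɛ] vs [valus]).
The stem 'ear' ([vofɛʃɛ], [vofɛʃ]) shows [ʃ] unchanged in both environments, so [ʃ] cannot be basic with [s] derived in isolation.
Therefore /s/ is basic and [ʃ] is derived by palatalization before a front vowel (/g/ and /s/ become palato-alveolar [dʒ] and [ʃ] before a front vowel).
The one attested form of 'egg', [vɛmus], shows underlying /vɛmus/. Applying the same rule before a front vowel gives [vɛmuʃɛ].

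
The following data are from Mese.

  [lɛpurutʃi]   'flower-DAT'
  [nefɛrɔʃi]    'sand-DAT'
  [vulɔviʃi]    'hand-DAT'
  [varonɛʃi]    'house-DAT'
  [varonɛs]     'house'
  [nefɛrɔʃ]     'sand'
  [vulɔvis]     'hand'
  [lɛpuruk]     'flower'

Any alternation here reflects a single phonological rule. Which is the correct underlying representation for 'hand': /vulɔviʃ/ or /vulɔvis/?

/vulɔvis/

In [vulɔvis] and [vulɔviʃi] the final segment of 'hand' alternates: [s] ~ [ʃ].
If /ʃ/ were underlying and a rule turned it into [s] in isolation, 'sand' would also alternate; but it has [ʃ] in both [nefɛrɔʃ] and [nefɛrɔʃi].
The alternation reflects palatalization before a front vowel: /k/ and /s/ become palato-alveolar [tʃ] and [ʃ] before a front vowel. /s/ is underlying.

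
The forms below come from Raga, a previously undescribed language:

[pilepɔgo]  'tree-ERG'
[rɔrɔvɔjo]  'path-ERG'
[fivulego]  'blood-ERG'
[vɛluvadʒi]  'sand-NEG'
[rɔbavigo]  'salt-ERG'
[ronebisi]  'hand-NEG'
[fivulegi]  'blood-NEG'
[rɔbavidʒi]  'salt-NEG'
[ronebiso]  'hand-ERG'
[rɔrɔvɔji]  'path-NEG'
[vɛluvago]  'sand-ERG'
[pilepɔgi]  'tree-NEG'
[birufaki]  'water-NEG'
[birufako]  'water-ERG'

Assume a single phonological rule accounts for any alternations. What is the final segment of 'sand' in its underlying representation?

/dʒ/

In [vɛluvadʒi] and [vɛluvago] the final segment of 'sand' alternates: [dʒ] ~ [g].
Compare 'tree', with invariant [g] in [pilepɔgi] and [pilepɔgo]: an analysis with underlying /g/ and a rule producing [dʒ] before the NEG suffix would wrongly predict alternation here too.
So /dʒ/ is underlying, and a rule of depalatalization — palato-alveolar /dʒ/ becomes [g] when no front vowel follows — gives [g].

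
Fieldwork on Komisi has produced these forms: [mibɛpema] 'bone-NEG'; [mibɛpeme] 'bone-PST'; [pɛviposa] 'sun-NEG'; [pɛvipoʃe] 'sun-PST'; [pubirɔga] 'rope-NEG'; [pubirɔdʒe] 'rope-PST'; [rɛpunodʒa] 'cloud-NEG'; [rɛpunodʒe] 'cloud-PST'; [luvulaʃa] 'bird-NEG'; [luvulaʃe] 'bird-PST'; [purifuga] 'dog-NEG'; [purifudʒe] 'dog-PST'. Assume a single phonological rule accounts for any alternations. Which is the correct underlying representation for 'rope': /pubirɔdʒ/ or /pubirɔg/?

/pubirɔg/

The stem for 'rope' ends in [g] in [pubirɔga] but [dʒ] in [pubirɔdʒe].
The stem 'cloud' ([rɛpunodʒa], [rɛpunodʒe]) shows [dʒ] unchanged in both environments, so [dʒ] cannot be basic with [g] derived before the NEG suffix.
The alternation reflects palatalization before a front vowel: /g/ and /s/ become palato-alveolar [dʒ] and [ʃ] before a front vowel. /g/ is underlying.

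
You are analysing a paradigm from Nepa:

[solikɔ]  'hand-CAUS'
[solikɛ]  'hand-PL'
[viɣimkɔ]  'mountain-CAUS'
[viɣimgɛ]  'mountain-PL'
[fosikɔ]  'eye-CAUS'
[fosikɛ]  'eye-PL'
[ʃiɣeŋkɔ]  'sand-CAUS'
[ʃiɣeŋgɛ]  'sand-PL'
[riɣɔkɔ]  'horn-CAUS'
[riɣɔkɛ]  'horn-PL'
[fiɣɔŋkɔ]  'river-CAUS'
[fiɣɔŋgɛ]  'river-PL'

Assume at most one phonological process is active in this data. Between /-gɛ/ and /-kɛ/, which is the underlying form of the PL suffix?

/-gɛ/

The PL suffix surfaces as [-gɛ] and [-kɛ], depending on the final segment of the stem.
By contrast the CAUS suffix keeps its initial [k] throughout — that segment must be underlying.
So the underlying form is /-gɛ/, and voiced stops become voiceless after a vowel.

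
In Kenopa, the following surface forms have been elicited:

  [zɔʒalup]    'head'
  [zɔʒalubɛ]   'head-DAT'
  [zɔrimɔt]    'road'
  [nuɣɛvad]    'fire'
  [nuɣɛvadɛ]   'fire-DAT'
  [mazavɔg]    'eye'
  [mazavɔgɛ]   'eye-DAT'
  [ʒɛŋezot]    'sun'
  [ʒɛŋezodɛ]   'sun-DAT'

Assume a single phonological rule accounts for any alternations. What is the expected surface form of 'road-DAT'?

The root 'sun' surfaces as [ʒɛŋezot] and [ʒɛŋezodɛ], with a stem-final [t] ~ [d] alternation.
But 'fire' keeps [d] in both environments ([nuɣɛvad], [nuɣɛvadɛ]), so there is no rule changing /d/ to [t] in isolation.
The underlying segment must be /t/; voiceless stops become voiced between vowels, yielding [d] there.
From [zɔrimɔt] the stem 'road' is /zɔrimɔt/; between vowels this yields [zɔrimɔdɛ].

[zɔrimɔdɛ]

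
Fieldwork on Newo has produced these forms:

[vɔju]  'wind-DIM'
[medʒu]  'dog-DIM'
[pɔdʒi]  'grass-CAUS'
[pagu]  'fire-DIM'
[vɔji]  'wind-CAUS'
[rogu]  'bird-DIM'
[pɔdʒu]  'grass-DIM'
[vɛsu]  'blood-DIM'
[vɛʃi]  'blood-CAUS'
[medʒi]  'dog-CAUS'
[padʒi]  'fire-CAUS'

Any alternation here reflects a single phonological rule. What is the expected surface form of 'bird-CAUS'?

[rodʒi]

In [padʒi] and [pagu] the final segment of 'fire' alternates: [dʒ] ~ [g].
Compare 'dog', with invariant [dʒ] in [medʒi] and [medʒu]: an analysis with underlying /dʒ/ and a rule producing [g] before the DIM suffix would wrongly predict alternation here too.
Therefore /g/ is basic and [dʒ] is derived by palatalization before a front vowel (/g/ and /s/ become palato-alveolar [dʒ] and [ʃ] before a front vowel).
From [rogu] the stem 'bird' is /rog/; before a front vowel this yields [rodʒi].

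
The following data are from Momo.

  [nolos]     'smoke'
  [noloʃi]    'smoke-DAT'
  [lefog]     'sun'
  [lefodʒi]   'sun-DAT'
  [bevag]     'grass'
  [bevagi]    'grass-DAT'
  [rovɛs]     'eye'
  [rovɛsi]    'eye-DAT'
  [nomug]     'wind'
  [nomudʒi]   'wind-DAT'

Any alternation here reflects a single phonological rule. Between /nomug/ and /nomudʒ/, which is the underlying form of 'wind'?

/nomudʒ/

In [nomug] and [nomudʒi] the final segment of 'wind' alternates: [g] ~ [dʒ].
The stem 'grass' ([bevag], [bevagi]) shows [g] unchanged in both environments, so [g] cannot be basic with [dʒ] derived before the DAT suffix.
The underlying segment must be /dʒ/; palato-alveolar /dʒ/ and /ʃ/ become [g] and [s] when no front vowel follows, yielding [g] there.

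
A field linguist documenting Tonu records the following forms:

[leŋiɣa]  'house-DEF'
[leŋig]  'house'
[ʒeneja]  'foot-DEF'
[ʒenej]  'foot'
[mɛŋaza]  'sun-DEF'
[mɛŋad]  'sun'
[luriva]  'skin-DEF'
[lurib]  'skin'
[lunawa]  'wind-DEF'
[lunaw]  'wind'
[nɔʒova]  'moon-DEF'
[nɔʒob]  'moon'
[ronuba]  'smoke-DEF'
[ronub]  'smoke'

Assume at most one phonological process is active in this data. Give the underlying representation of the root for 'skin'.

In [luriva] and [lurib] the final segment of 'skin' alternates: [v] ~ [b].
If /b/ were underlying and a rule turned it into [v] before the DEF suffix, 'smoke' would also alternate; but it has [b] in both [ronuba] and [ronub].
The underlying segment must be /v/; voiced fricatives become stops word-finally, yielding [b] there.
Hence 'skin' is /luriv/ underlyingly.

/luriv/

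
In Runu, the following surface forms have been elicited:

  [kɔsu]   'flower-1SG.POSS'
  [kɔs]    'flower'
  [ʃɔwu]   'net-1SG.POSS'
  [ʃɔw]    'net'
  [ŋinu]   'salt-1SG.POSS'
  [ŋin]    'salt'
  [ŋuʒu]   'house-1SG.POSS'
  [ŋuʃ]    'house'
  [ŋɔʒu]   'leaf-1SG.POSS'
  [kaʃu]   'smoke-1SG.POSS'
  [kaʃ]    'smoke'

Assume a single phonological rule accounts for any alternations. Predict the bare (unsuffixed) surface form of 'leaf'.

[ŋɔʃ]

The root 'house' surfaces as [ŋuʒu] and [ŋuʃ], with a stem-final [ʒ] ~ [ʃ] alternation.
But 'smoke' keeps [ʃ] in both environments ([kaʃu], [kaʃ]), so there is no rule changing /ʃ/ to [ʒ] before the 1SG.POSS suffix.
So /ʒ/ is underlying, and a rule of word-final obstruent devoicing — voiced obstruents become voiceless word-finally — gives [ʃ].
The one attested form of 'leaf', [ŋɔʒu], shows underlying /ŋɔʒ/. Applying the same rule word-finally gives [ŋɔʃ].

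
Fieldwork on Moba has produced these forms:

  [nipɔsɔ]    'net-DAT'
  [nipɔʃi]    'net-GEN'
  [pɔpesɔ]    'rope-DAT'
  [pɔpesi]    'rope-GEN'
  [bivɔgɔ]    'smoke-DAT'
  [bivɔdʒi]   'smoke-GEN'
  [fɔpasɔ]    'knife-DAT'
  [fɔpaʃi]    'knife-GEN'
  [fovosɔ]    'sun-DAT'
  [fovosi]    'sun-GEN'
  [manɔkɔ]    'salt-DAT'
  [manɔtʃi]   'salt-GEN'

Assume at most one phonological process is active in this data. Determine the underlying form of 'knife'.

/fɔpaʃ/

The root 'knife' surfaces as [fɔpasɔ] and [fɔpaʃi], with a stem-final [s] ~ [ʃ] alternation.
If /s/ were underlying and a rule turned it into [ʃ] before the GEN suffix, 'sun' would also alternate; but it has [s] in both [fovosɔ] and [fovosi].
So /ʃ/ is underlying, and a rule of depalatalization — palato-alveolar /tʃ/, /dʒ/ and /ʃ/ become [k], [g] and [s] when no front vowel follows — gives [s].
Hence 'knife' is /fɔpaʃ/ underlyingly.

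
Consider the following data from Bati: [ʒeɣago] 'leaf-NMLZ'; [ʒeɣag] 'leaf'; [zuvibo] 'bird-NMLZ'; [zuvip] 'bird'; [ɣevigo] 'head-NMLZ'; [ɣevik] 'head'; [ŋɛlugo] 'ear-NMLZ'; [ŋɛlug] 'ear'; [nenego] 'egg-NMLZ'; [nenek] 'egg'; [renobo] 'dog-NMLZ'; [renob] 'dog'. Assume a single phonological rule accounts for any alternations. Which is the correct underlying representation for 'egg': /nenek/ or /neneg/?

/nenek/

The root 'egg' surfaces as [nenego] and [nenek], with a stem-final [g] ~ [k] alternation.
The stem 'ear' ([ŋɛlugo], [ŋɛlug]) shows [g] unchanged in both environments, so [g] cannot be basic with [k] derived in isolation.
Therefore /k/ is basic and [g] is derived by intervocalic voicing (voiceless stops become voiced between vowels).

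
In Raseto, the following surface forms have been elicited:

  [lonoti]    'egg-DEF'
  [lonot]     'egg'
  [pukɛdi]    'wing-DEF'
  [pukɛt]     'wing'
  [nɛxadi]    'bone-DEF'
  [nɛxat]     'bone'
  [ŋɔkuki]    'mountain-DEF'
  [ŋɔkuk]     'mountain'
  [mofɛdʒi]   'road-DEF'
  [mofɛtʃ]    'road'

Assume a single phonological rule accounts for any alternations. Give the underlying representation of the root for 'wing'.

/pukɛd/

In [pukɛdi] and [pukɛt] the final segment of 'wing' alternates: [d] ~ [t].
The stem 'egg' ([lonoti], [lonot]) shows [t] unchanged in both environments, so [t] cannot be basic with [d] derived before the DEF suffix.
The underlying segment must be /d/; voiced obstruents become voiceless word-finally, yielding [t] there.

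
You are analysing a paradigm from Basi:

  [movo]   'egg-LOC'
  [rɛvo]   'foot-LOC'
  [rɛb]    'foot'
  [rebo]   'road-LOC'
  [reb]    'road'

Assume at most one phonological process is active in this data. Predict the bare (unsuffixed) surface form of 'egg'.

[mob]

In [rɛvo] and [rɛb] the final segment of 'foot' alternates: [v] ~ [b].
If /b/ were underlying and a rule turned it into [v] before the LOC suffix, 'road' would also alternate; but it has [b] in both [rebo] and [reb].
The underlying segment must be /v/; voiced fricatives become stops word-finally, yielding [b] there.
The one attested form of 'egg', [movo], shows underlying /mov/. Applying the same rule word-finally gives [mob].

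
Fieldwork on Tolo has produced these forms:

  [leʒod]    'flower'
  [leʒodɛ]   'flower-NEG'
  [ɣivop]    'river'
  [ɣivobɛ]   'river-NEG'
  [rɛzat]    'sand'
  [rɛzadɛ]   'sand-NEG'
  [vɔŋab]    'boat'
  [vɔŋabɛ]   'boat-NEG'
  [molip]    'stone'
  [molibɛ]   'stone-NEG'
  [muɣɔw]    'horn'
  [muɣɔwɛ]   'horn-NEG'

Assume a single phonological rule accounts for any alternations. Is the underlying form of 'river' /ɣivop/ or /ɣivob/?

/ɣivop/

The stem for 'river' ends in [p] in [ɣivop] but [b] in [ɣivobɛ].
If /b/ were underlying and a rule turned it into [p] in isolation, 'boat' would also alternate; but it has [b] in both [vɔŋab] and [vɔŋabɛ].
The underlying segment must be /p/; voiceless stops become voiced between vowels, yielding [b] there.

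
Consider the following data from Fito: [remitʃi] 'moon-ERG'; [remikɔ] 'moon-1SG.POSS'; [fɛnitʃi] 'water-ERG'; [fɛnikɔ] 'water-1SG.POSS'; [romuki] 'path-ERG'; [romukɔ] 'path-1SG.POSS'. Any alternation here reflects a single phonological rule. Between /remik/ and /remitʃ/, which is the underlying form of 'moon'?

'moon' shows [tʃ] ~ [k] at the end of the stem ([remitʃi] vs [remikɔ]).
But 'path' keeps [k] in both environments ([romuki], [romukɔ]), so there is no rule changing /k/ to [tʃ] before the ERG suffix.
Therefore /tʃ/ is basic and [k] is derived by depalatalization (palato-alveolar /tʃ/ becomes [k] when no front vowel follows).

/remitʃ/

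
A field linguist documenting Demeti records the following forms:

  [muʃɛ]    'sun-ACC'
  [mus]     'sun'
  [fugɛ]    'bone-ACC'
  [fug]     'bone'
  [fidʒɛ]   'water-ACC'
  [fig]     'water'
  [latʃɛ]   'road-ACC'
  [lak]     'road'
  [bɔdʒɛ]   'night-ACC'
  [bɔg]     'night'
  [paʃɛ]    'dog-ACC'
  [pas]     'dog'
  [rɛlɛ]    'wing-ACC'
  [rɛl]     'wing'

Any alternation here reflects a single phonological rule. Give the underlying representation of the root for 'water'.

/fidʒ/

In [fidʒɛ] and [fig] the final segment of 'water' alternates: [dʒ] ~ [g].
But 'bone' keeps [g] in both environments ([fugɛ], [fug]), so there is no rule changing /g/ to [dʒ] before the ACC suffix.
The underlying segment must be /dʒ/; palato-alveolar /tʃ/, /dʒ/ and /ʃ/ become [k], [g] and [s] when no front vowel follows, yielding [g] there.
The underlying form of 'water' is therefore /fidʒ/.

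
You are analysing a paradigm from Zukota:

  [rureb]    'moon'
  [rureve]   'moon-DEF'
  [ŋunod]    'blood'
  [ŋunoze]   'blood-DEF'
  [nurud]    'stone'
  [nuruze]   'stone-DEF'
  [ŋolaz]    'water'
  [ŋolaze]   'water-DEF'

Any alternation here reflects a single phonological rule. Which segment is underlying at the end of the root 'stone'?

/d/

The root 'stone' surfaces as [nurud] and [nuruze], with a stem-final [d] ~ [z] alternation.
Compare 'water', with invariant [z] in [ŋolaz] and [ŋolaze]: an analysis with underlying /z/ and a rule producing [d] in isolation would wrongly predict alternation here too.
So /d/ is underlying, and a rule of intervocalic spirantization — voiced stops become fricatives between vowels — gives [z].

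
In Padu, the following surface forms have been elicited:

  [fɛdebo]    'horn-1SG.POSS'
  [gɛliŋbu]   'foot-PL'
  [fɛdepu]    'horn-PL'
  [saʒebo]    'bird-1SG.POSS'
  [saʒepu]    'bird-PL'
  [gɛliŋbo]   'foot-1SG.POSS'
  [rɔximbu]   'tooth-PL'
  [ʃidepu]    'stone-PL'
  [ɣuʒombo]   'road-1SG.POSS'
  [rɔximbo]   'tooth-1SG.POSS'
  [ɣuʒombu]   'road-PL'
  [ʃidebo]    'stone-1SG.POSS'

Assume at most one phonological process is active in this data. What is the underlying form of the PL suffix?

/-pu/

The PL morpheme has two allomorphs, [-bu] and [-pu].
By contrast the 1SG.POSS suffix keeps its initial [b] throughout — that segment must be underlying.
So the underlying form is /-pu/, and voiceless stops become voiced after a nasal.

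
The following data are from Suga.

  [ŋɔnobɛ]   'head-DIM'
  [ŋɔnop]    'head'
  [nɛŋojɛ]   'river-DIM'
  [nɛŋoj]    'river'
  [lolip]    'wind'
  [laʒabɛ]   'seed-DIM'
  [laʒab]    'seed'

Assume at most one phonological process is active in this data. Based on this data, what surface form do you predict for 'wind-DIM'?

'head' shows [b] ~ [p] at the end of the stem ([ŋɔnobɛ] vs [ŋɔnop]).
If /b/ were underlying and a rule turned it into [p] in isolation, 'seed' would also alternate; but it has [b] in both [laʒabɛ] and [laʒab].
Therefore /p/ is basic and [b] is derived by intervocalic voicing (voiceless stops become voiced between vowels).
The one attested form of 'wind', [lolip], shows underlying /lolip/. Applying the same rule between vowels gives [lolibɛ].

[lolibɛ]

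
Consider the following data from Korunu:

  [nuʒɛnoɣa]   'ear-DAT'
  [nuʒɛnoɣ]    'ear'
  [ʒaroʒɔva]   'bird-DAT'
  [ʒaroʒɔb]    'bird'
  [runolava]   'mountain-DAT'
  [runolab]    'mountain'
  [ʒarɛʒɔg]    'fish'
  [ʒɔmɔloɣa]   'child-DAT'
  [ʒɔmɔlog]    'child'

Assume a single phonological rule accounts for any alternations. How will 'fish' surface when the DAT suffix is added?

The stem for 'child' ends in [ɣ] in [ʒɔmɔloɣa] but [g] in [ʒɔmɔlog].
The stem 'ear' ([nuʒɛnoɣa], [nuʒɛnoɣ]) shows [ɣ] unchanged in both environments, so [ɣ] cannot be basic with [g] derived in isolation.
The underlying segment must be /g/; voiced stops become fricatives between vowels, yielding [ɣ] there.
The one attested form of 'fish', [ʒarɛʒɔg], shows underlying /ʒarɛʒɔg/. Applying the same rule between vowels gives [ʒarɛʒɔɣa].

[ʒarɛʒɔɣa]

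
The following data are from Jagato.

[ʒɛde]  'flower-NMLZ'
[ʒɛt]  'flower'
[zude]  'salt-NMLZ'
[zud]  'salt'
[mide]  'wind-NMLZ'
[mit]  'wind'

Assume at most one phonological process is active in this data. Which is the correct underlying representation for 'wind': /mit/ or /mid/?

'wind' shows [d] ~ [t] at the end of the stem ([mide] vs [mit]).
Compare 'salt', with invariant [d] in [zude] and [zud]: an analysis with underlying /d/ and a rule producing [t] in isolation would wrongly predict alternation here too.
So /t/ is underlying, and a rule of intervocalic voicing — voiceless stops become voiced between vowels — gives [d].

/mit/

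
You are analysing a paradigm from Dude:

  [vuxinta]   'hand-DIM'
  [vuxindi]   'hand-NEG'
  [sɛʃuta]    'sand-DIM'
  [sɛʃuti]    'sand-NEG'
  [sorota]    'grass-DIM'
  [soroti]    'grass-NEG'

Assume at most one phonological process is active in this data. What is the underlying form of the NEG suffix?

The NEG morpheme has two allomorphs, [-di] and [-ti].
By contrast the DIM suffix keeps its initial [t] throughout — that segment must be underlying.
The NEG suffix is therefore /-di/ underlyingly, with post-vocalic devoicing: voiced stops become voiceless after a vowel.

/-di/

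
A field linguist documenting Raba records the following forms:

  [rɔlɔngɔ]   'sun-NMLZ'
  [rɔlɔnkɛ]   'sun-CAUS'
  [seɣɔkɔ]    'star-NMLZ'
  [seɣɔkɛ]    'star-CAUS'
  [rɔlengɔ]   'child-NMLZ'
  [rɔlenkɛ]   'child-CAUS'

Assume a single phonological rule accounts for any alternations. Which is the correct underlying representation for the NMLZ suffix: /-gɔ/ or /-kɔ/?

/-gɔ/

The NMLZ morpheme has two allomorphs, [-gɔ] and [-kɔ].
By contrast the CAUS suffix keeps its initial [k] throughout — that segment must be underlying.
The NMLZ suffix is therefore /-gɔ/ underlyingly, with post-vocalic devoicing: voiced stops become voiceless after a vowel.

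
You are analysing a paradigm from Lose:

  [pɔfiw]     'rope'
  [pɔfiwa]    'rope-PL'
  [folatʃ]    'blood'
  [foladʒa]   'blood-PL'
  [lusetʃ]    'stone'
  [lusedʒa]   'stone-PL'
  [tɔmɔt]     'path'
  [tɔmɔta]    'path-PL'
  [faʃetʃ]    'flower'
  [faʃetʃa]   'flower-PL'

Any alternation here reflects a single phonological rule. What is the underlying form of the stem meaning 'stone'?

/lusedʒ/

In [lusetʃ] and [lusedʒa] the final segment of 'stone' alternates: [tʃ] ~ [dʒ].
But 'flower' keeps [tʃ] in both environments ([faʃetʃ], [faʃetʃa]), so there is no rule changing /tʃ/ to [dʒ] before the PL suffix.
Therefore /dʒ/ is basic and [tʃ] is derived by word-final obstruent devoicing (voiced obstruents become voiceless word-finally).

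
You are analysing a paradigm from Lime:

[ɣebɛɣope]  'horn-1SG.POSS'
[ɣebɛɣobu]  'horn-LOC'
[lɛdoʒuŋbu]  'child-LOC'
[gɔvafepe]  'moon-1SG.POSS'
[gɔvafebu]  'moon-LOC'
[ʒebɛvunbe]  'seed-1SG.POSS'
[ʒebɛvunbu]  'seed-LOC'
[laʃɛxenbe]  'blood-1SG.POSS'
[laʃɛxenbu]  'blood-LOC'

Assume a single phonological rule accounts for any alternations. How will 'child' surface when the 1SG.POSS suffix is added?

The 1SG.POSS morpheme has two allomorphs, [-be] and [-pe].
The LOC suffix, which begins with [b], is invariant after every stem; so [b] is not altered by any rule here.
So the underlying form is /-pe/, and voiceless stops become voiced after a nasal.
After 'child', which ends in a nasal, the suffix surfaces as [-be], giving [lɛdoʒuŋbe].

[lɛdoʒuŋbe]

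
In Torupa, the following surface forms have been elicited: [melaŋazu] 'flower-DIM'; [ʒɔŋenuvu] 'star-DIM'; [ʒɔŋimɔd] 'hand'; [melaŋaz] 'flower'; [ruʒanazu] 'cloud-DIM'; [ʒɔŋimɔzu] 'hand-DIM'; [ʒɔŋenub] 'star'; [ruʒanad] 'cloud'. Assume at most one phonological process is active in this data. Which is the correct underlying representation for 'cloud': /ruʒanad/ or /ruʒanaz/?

/ruʒanad/

The root 'cloud' surfaces as [ruʒanad] and [ruʒanazu], with a stem-final [d] ~ [z] alternation.
But 'flower' keeps [z] in both environments ([melaŋaz], [melaŋazu]), so there is no rule changing /z/ to [d] in isolation.
The alternation reflects intervocalic spirantization: voiced stops become fricatives between vowels. /d/ is underlying.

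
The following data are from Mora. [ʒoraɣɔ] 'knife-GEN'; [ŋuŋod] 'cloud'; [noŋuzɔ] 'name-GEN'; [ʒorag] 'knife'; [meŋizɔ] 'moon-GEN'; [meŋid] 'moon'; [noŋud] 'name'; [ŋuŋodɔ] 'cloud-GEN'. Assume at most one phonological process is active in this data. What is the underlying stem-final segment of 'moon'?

/z/

The stem for 'moon' ends in [d] in [meŋid] but [z] in [meŋizɔ].
Compare 'cloud', with invariant [d] in [ŋuŋod] and [ŋuŋodɔ]: an analysis with underlying /d/ and a rule producing [z] before the GEN suffix would wrongly predict alternation here too.
The alternation reflects word-final hardening: voiced fricatives become stops word-finally. /z/ is underlying.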